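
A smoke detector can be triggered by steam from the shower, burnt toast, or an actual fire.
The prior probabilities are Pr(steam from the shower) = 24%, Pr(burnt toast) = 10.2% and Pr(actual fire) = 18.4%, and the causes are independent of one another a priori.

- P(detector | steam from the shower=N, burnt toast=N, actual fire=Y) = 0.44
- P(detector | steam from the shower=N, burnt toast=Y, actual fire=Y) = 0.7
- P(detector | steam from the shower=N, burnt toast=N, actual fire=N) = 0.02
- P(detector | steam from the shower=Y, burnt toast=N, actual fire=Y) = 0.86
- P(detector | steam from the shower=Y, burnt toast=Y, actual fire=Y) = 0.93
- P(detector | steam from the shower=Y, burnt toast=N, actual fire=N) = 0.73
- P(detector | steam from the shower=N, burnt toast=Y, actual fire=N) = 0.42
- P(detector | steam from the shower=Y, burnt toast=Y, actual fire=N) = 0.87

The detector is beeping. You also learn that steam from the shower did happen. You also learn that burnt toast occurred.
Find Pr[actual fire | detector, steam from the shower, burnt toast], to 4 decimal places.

By total probability over both values of actual fire:
  P(detector | steam from the shower, burnt toast) = 0.87×0.816 + 0.93×0.184
        = 0.709920 + 0.171120 = 0.881040
Configurations with actual fire contribute 0.171120, so
  P(actual fire | detector, steam from the shower, burnt toast) = 0.171120 / 0.881040 ≈ 0.1942

Pr[actual fire | detector, steam from the shower, burnt toast] ≈ 0.1942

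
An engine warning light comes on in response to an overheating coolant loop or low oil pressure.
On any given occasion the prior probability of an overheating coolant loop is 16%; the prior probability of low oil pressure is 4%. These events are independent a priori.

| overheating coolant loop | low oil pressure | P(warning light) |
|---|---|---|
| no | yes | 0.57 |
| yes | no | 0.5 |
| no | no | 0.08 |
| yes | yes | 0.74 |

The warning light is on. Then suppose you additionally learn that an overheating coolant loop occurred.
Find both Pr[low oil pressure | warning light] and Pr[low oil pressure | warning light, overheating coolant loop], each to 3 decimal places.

P(warning light) = 0.08×0.84×0.96 + 0.57×0.84×0.04 + 0.5×0.16×0.96 + 0.74×0.16×0.04 = 0.064512 + 0.019152 + 0.076800 + 0.004736 = 0.165200
Restricting to configurations with low oil pressure present: 0.019152 + 0.004736 = 0.023888.
Hence the posterior is 0.023888/0.165200 ≈ 0.145.

Now condition on the additional information:
Sum P(warning light|·) weighted by the priors over both values of low oil pressure:
  P(warning light | overheating coolant loop) = 0.5·0.96 + 0.74·0.04
        = 0.480000 + 0.029600 = 0.509600
The terms with low oil pressure present sum to 0.029600, so
  P(low oil pressure | warning light, overheating coolant loop) = 0.029600 / 0.509600 ≈ 0.058

Pr[low oil pressure | warning light] ≈ 0.145; Pr[low oil pressure | warning light, overheating coolant loop] ≈ 0.058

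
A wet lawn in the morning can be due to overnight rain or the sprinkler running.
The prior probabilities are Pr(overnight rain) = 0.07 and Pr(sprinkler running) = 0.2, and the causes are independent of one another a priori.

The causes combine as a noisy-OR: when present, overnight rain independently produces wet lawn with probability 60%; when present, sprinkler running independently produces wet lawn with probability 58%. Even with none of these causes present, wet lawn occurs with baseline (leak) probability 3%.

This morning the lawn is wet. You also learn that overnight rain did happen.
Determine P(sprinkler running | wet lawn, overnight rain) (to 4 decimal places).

Under noisy-OR, P(wet lawn | causes) = 1 − (1−0.03)·∏(1−qᵢ) over the active causes.
P(wet lawn | overnight rain) = 0.612×0.8 + 0.83704×0.2 = 0.489600 + 0.167408 = 0.657008
Of this, 0.167408 comes from 0.83704×0.2 (the sprinkler running=true cases).
So P(sprinkler running | wet lawn, overnight rain) = 0.167408/0.657008 ≈ 0.2548.

P(sprinkler running | wet lawn, overnight rain) ≈ 0.2548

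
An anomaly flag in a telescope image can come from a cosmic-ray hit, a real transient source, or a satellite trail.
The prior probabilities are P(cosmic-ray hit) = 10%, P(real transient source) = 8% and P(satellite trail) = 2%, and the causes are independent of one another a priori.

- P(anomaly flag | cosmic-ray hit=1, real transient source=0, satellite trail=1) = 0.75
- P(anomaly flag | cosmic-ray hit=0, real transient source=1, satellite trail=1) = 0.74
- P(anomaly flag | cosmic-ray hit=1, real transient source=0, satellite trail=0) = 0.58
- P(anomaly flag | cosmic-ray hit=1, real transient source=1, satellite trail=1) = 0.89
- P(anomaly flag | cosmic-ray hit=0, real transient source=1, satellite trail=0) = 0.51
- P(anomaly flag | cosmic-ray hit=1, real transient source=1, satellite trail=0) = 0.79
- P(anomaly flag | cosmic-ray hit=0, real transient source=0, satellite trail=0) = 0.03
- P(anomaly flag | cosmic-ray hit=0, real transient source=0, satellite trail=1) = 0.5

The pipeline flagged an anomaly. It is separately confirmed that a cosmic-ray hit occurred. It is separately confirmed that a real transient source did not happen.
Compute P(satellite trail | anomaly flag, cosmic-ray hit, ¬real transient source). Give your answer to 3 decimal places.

P(anomaly flag | cosmic-ray hit, ¬real transient source) = 0.58·0.98 + 0.75·0.02 = 0.568400 + 0.015000 = 0.583400
Restricting to configurations with satellite trail present: 0.75·0.02 = 0.015000.
Hence the posterior is 0.015000/0.583400 ≈ 0.026.

P(satellite trail | anomaly flag, cosmic-ray hit, ¬real transient source) ≈ 0.026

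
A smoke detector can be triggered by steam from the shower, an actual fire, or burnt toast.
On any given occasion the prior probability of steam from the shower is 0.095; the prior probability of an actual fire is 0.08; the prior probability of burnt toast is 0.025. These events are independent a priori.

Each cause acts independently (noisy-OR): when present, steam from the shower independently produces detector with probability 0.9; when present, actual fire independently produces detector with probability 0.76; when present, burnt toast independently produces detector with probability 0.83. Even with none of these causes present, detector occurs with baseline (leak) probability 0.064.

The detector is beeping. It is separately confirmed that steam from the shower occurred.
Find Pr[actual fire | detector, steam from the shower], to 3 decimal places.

Pr[actual fire | detector, steam from the shower] ≈ 0.086

Under noisy-OR, P(detector | causes) = 1 − (1−0.064)·∏(1−qᵢ) over the active causes.
Weight on actual fire=true, given the evidence: 0.076248 + 0.001992 = 0.078240
The normalizing constant is 0.9064·0.92·0.975 + 0.984088·0.92·0.025 + 0.977536·0.08·0.975 + 0.996181·0.08·0.025 = 0.913915
P(actual fire | detector, steam from the shower) = 0.078240/0.913915 ≈ 0.086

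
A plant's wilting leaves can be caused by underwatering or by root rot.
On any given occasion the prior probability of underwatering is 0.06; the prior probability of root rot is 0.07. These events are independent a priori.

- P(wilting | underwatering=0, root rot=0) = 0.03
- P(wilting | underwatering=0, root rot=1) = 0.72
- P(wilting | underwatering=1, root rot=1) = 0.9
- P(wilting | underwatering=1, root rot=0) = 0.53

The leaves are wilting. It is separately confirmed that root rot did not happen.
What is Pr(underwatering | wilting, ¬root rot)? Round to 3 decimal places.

Pr(underwatering | wilting, ¬root rot) ≈ 0.530

For the numerator, keep only underwatering=true terms: 0.53*0.06 = 0.031800
Denominator P(wilting | ¬root rot): 0.03*0.94 + 0.53*0.06 = 0.060000
P(underwatering | wilting, ¬root rot) = 0.031800/0.060000 ≈ 0.530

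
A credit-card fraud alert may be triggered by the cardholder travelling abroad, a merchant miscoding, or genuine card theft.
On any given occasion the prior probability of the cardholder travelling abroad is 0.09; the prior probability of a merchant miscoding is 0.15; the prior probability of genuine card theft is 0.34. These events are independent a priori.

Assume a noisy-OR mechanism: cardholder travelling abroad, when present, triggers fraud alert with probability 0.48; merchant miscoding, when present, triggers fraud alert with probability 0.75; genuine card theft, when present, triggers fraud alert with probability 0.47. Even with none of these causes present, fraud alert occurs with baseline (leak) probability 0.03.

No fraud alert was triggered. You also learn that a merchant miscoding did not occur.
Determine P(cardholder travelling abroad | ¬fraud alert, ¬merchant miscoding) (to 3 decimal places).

P(cardholder travelling abroad | ¬fraud alert, ¬merchant miscoding) ≈ 0.049

Under noisy-OR, P(fraud alert | causes) = 1 − (1−0.03)·∏(1−qᵢ) over the active causes.
P(¬fraud alert | ¬merchant miscoding) = 0.97·0.91·0.66 + 0.5141·0.91·0.34 + 0.5044·0.09·0.66 + 0.267332·0.09·0.34 = 0.582582 + 0.159063 + 0.029961 + 0.008180 = 0.779786
Restricting to configurations with cardholder travelling abroad present: 0.029961 + 0.008180 = 0.038141.
P(cardholder travelling abroad | ¬fraud alert, ¬merchant miscoding) = 0.038141 / 0.779786 ≈ 0.049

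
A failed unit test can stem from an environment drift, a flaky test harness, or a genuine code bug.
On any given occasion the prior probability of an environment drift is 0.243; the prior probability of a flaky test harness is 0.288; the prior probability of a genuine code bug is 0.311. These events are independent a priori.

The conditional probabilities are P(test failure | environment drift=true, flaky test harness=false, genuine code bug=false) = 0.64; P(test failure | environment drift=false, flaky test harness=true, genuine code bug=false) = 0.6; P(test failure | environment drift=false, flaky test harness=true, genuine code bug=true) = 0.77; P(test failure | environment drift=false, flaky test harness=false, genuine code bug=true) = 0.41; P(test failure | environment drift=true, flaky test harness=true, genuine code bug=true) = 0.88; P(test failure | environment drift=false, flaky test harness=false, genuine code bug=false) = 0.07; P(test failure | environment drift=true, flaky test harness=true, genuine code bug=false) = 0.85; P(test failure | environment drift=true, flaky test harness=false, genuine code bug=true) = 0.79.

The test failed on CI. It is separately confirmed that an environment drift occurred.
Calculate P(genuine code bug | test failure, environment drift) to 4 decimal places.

By total probability over the 4 (flaky test harness, genuine code bug) configurations:
  P(test failure | environment drift) = 0.64×0.712×0.689 + 0.79×0.712×0.311 + 0.85×0.288×0.689 + 0.88×0.288×0.311
        = 0.313964 + 0.174931 + 0.168667 + 0.078820 = 0.736382
Configurations with genuine code bug contribute 0.253751, so
  P(genuine code bug | test failure, environment drift) = 0.253751 / 0.736382 ≈ 0.3446

P(genuine code bug | test failure, environment drift) ≈ 0.3446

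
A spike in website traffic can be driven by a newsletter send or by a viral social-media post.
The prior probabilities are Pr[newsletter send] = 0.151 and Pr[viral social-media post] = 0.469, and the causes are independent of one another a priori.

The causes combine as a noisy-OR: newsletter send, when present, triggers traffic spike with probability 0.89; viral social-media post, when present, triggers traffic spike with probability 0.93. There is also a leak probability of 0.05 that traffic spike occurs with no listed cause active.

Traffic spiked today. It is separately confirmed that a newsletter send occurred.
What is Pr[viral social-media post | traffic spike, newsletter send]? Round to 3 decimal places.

Pr[viral social-media post | traffic spike, newsletter send] ≈ 0.495

Under noisy-OR, P(traffic spike | causes) = 1 − (1−0.05)·∏(1−qᵢ) over the active causes.
For the numerator, keep only viral social-media post=true terms: 0.992685*0.469 = 0.465569
Denominator P(traffic spike | newsletter send): 0.8955*0.531 + 0.992685*0.469 = 0.941080
Posterior = 0.465569 / 0.941080 ≈ 0.495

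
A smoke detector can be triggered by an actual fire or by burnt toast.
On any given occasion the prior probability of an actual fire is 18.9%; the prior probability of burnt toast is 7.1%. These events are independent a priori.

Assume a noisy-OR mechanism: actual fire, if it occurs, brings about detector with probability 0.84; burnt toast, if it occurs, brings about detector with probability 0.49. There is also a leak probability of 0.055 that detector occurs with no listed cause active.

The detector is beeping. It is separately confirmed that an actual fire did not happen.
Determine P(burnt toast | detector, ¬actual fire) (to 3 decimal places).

Under noisy-OR, P(detector | causes) = 1 − (1−0.055)·∏(1−qᵢ) over the active causes.
Weight on burnt toast=true, given the evidence: 0.51805*0.071 = 0.036782
Normalizer over all consistent configurations: 0.055*0.929 + 0.51805*0.071 = 0.087877
P(burnt toast | detector, ¬actual fire) = 0.036782/0.087877 ≈ 0.419

P(burnt toast | detector, ¬actual fire) ≈ 0.419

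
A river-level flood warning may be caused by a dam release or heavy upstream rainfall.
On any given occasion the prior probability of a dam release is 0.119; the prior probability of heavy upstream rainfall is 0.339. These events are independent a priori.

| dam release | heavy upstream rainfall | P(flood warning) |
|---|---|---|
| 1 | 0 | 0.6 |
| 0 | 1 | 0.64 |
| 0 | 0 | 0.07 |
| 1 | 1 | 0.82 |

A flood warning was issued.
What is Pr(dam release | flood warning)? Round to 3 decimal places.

Sum P(flood warning|·) weighted by the priors over the 4 (dam release, heavy upstream rainfall) configurations:
  P(flood warning) = 0.07·0.881·0.661 + 0.64·0.881·0.339 + 0.6·0.119·0.661 + 0.82·0.119·0.339
        = 0.040764 + 0.191142 + 0.047195 + 0.033080 = 0.312181
The terms with dam release present sum to 0.080275, so
  P(dam release | flood warning) = 0.080275 / 0.312181 ≈ 0.257

Pr(dam release | flood warning) ≈ 0.257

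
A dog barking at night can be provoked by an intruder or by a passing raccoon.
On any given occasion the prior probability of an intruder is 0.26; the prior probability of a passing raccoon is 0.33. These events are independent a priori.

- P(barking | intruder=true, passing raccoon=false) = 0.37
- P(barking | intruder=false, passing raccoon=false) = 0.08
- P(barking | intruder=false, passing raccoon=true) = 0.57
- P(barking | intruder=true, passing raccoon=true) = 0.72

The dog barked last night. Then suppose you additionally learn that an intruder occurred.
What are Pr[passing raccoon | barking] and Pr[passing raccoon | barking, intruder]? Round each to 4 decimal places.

P(barking) = 0.08×0.74×0.67 + 0.57×0.74×0.33 + 0.37×0.26×0.67 + 0.72×0.26×0.33 = 0.039664 + 0.139194 + 0.064454 + 0.061776 = 0.305088
Of this, 0.200970 comes from 0.139194 + 0.061776 (the passing raccoon=true cases).
So P(passing raccoon | barking) = 0.200970/0.305088 ≈ 0.6587.

With the extra evidence:
Weight on passing raccoon=true, given the evidence: 0.72×0.33 = 0.237600
Denominator P(barking | intruder): 0.37×0.67 + 0.72×0.33 = 0.485500
Posterior = 0.237600 / 0.485500 ≈ 0.4894

Pr[passing raccoon | barking] ≈ 0.6587; Pr[passing raccoon | barking, intruder] ≈ 0.4894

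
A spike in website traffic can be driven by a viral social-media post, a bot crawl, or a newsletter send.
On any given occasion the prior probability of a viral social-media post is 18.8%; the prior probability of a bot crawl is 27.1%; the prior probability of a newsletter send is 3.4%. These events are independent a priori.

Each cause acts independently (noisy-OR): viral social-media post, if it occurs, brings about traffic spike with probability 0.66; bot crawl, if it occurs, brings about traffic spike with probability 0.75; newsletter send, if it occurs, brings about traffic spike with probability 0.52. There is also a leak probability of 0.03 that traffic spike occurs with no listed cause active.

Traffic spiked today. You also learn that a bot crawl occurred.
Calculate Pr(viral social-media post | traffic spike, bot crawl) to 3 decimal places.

Under noisy-OR, P(traffic spike | causes) = 1 − (1−0.03)·∏(1−qᵢ) over the active causes.
For the numerator, keep only viral social-media post=true terms: 0.166634 + 0.006139 = 0.172773
Denominator P(traffic spike | bot crawl): 0.7575·0.812·0.966 + 0.8836·0.812·0.034 + 0.91755·0.188·0.966 + 0.960424·0.188·0.034 = 0.791344
P(viral social-media post | traffic spike, bot crawl) = 0.172773/0.791344 ≈ 0.218

Pr(viral social-media post | traffic spike, bot crawl) ≈ 0.218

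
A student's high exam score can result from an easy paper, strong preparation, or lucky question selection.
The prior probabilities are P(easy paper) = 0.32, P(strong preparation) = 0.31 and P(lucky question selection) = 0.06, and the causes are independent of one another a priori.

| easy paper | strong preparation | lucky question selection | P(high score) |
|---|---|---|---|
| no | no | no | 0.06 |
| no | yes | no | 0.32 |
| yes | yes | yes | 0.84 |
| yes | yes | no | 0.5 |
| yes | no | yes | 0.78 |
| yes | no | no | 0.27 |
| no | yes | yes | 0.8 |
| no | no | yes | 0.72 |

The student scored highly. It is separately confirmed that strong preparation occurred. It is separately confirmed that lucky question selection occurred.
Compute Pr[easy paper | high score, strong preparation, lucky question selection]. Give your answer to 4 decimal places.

Pr[easy paper | high score, strong preparation, lucky question selection] ≈ 0.3307

Sum P(high score|·) weighted by the priors over both values of easy paper:
  P(high score | strong preparation, lucky question selection) = 0.8*0.68 + 0.84*0.32
        = 0.544000 + 0.268800 = 0.812800
Keeping only the easy paper-present terms gives 0.268800, so
  P(easy paper | high score, strong preparation, lucky question selection) = 0.268800 / 0.812800 ≈ 0.3307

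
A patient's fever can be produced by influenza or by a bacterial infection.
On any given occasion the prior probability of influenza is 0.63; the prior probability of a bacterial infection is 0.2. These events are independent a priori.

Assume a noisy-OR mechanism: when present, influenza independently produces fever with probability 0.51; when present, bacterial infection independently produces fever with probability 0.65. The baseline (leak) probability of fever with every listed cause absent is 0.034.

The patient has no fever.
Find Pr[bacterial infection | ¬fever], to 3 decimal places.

Pr[bacterial infection | ¬fever] ≈ 0.080

Under noisy-OR, P(fever | causes) = 1 − (1−0.034)·∏(1−qᵢ) over the active causes.
Weight on bacterial infection=true, given the evidence: 0.025019 + 0.020874 = 0.045893
Denominator P(¬fever): 0.966×0.37×0.8 + 0.3381×0.37×0.2 + 0.47334×0.63×0.8 + 0.165669×0.63×0.2 = 0.570392
Posterior = 0.045893 / 0.570392 ≈ 0.080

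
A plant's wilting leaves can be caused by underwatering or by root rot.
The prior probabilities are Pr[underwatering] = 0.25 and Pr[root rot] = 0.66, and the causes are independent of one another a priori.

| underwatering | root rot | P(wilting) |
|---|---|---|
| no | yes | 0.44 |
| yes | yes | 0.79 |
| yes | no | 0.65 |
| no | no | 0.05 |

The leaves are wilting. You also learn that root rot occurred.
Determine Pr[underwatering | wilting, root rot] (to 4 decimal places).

Pr[underwatering | wilting, root rot] ≈ 0.3744

Sum P(wilting|·) weighted by the priors over both values of underwatering:
  P(wilting | root rot) = 0.44×0.75 + 0.79×0.25
        = 0.330000 + 0.197500 = 0.527500
The terms with underwatering present sum to 0.197500, so
  P(underwatering | wilting, root rot) = 0.197500 / 0.527500 ≈ 0.3744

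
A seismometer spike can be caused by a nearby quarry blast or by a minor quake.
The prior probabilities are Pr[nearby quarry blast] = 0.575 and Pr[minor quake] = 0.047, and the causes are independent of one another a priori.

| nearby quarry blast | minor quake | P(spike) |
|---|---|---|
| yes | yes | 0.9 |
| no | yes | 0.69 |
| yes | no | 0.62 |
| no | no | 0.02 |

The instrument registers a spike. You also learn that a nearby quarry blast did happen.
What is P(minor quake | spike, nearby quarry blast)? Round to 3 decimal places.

P(minor quake | spike, nearby quarry blast) ≈ 0.067

Sum P(spike|·) weighted by the priors over both values of minor quake:
  P(spike | nearby quarry blast) = 0.62×0.953 + 0.9×0.047
        = 0.590860 + 0.042300 = 0.633160
Keeping only the minor quake-present terms gives 0.042300, so
  P(minor quake | spike, nearby quarry blast) = 0.042300 / 0.633160 ≈ 0.067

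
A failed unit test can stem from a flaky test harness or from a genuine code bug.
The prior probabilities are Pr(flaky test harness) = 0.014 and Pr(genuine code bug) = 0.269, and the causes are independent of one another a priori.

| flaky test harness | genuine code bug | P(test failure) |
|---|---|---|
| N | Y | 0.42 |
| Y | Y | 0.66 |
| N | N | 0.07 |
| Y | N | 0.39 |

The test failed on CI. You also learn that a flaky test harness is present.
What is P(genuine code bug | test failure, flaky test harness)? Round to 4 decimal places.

Enumerate both values of genuine code bug and weight by the priors:
  P(test failure | flaky test harness) = 0.39·0.731 + 0.66·0.269
        = 0.285090 + 0.177540 = 0.462630
The terms with genuine code bug present sum to 0.177540, so
  P(genuine code bug | test failure, flaky test harness) = 0.177540 / 0.462630 ≈ 0.3838

P(genuine code bug | test failure, flaky test harness) ≈ 0.3838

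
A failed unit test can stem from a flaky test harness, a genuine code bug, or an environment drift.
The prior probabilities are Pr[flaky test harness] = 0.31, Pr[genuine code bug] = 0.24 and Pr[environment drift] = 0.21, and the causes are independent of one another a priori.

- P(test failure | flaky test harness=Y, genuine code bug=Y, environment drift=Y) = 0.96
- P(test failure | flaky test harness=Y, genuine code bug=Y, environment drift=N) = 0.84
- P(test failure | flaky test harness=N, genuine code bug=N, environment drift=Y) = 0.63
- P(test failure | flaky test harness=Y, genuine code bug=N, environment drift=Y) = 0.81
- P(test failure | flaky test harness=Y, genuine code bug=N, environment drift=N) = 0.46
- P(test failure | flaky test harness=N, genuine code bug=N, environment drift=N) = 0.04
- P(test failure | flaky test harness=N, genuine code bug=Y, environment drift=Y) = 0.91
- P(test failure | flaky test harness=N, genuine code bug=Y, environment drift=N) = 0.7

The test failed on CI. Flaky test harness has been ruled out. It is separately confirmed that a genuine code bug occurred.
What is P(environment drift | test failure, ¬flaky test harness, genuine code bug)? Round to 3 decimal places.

Sum P(test failure|·) weighted by the priors over both values of environment drift:
  P(test failure | ¬flaky test harness, genuine code bug) = 0.7*0.79 + 0.91*0.21
        = 0.553000 + 0.191100 = 0.744100
Keeping only the environment drift-present terms gives 0.191100, so
  P(environment drift | test failure, ¬flaky test harness, genuine code bug) = 0.191100 / 0.744100 ≈ 0.257

P(environment drift | test failure, ¬flaky test harness, genuine code bug) ≈ 0.257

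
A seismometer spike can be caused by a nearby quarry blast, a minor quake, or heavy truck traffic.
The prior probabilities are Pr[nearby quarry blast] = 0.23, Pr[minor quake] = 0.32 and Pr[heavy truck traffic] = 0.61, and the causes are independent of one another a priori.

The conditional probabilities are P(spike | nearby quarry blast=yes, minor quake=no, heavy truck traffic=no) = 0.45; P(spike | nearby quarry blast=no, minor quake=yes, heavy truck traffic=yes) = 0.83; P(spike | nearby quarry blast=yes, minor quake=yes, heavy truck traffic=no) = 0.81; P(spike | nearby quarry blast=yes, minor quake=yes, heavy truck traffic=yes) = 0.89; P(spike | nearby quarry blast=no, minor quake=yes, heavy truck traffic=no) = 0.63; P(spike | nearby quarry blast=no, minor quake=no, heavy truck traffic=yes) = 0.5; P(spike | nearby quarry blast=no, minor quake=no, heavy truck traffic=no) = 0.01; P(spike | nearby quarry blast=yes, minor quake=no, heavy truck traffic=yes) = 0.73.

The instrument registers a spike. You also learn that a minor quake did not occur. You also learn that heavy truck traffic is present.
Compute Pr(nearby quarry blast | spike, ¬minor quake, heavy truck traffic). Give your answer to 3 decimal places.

Pr(nearby quarry blast | spike, ¬minor quake, heavy truck traffic) ≈ 0.304

P(spike | ¬minor quake, heavy truck traffic) = 0.5×0.77 + 0.73×0.23 = 0.385000 + 0.167900 = 0.552900
Of this, 0.167900 comes from 0.73×0.23 (the nearby quarry blast=true cases).
So P(nearby quarry blast | spike, ¬minor quake, heavy truck traffic) = 0.167900/0.552900 ≈ 0.304.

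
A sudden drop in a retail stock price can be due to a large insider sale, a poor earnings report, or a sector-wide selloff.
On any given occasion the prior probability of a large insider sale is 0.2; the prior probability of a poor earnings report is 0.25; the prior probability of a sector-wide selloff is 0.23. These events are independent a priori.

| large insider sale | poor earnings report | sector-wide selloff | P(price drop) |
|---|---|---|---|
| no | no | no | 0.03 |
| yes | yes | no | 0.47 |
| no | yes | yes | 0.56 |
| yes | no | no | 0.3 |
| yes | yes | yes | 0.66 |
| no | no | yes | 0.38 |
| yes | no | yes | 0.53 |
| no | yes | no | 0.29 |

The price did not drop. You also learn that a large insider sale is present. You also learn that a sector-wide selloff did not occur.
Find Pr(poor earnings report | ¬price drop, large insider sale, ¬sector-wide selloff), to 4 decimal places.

P(¬price drop | large insider sale, ¬sector-wide selloff) = 0.7·0.75 + 0.53·0.25 = 0.525000 + 0.132500 = 0.657500
Of this, 0.132500 comes from 0.53·0.25 (the poor earnings report=true cases).
So P(poor earnings report | ¬price drop, large insider sale, ¬sector-wide selloff) = 0.132500/0.657500 ≈ 0.2015.

Pr(poor earnings report | ¬price drop, large insider sale, ¬sector-wide selloff) ≈ 0.2015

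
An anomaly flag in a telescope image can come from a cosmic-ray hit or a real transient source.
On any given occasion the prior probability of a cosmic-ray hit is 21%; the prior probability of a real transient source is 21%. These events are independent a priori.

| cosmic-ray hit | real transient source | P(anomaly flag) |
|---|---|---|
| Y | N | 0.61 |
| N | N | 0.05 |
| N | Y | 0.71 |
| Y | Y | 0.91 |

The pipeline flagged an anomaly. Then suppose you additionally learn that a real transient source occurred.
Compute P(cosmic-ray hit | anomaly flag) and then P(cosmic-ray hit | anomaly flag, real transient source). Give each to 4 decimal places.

P(anomaly flag) = 0.05×0.79×0.79 + 0.71×0.79×0.21 + 0.61×0.21×0.79 + 0.91×0.21×0.21 = 0.031205 + 0.117789 + 0.101199 + 0.040131 = 0.290324
Of this, 0.141330 comes from 0.101199 + 0.040131 (the cosmic-ray hit=true cases).
Hence the posterior is 0.141330/0.290324 ≈ 0.4868.

Now also conditioning on real transient source=true:
By total probability over both values of cosmic-ray hit:
  P(anomaly flag | real transient source) = 0.71·0.79 + 0.91·0.21
        = 0.560900 + 0.191100 = 0.752000
Configurations with cosmic-ray hit contribute 0.191100, so
  P(cosmic-ray hit | anomaly flag, real transient source) = 0.191100 / 0.752000 ≈ 0.2541
— real transient source explains away the evidence for cosmic-ray hit.

P(cosmic-ray hit | anomaly flag) ≈ 0.4868; P(cosmic-ray hit | anomaly flag, real transient source) ≈ 0.2541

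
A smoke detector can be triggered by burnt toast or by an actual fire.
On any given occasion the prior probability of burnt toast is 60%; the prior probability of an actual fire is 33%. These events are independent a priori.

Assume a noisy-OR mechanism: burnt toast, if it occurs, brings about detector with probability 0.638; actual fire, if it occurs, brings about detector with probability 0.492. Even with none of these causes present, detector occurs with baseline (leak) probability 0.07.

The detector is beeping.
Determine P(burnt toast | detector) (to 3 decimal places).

Under noisy-OR, P(detector | causes) = 1 − (1−0.07)·∏(1−qᵢ) over the active causes.
For the numerator, keep only burnt toast=true terms: 0.266663 + 0.164137 = 0.430800
The normalizing constant is 0.07×0.4×0.67 + 0.52756×0.4×0.33 + 0.66334×0.6×0.67 + 0.828977×0.6×0.33 = 0.519198
Posterior = 0.430800 / 0.519198 ≈ 0.830

P(burnt toast | detector) ≈ 0.830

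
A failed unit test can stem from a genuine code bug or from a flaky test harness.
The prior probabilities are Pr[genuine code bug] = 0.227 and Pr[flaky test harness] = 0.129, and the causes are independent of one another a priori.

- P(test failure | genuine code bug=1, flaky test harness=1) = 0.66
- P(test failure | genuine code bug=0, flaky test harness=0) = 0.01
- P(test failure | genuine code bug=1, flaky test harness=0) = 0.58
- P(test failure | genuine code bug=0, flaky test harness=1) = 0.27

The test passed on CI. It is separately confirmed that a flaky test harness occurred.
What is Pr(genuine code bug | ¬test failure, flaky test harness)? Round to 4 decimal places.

Pr(genuine code bug | ¬test failure, flaky test harness) ≈ 0.1203

Enumerate both values of genuine code bug and weight by the priors:
  P(¬test failure | flaky test harness) = 0.73*0.773 + 0.34*0.227
        = 0.564290 + 0.077180 = 0.641470
Configurations with genuine code bug contribute 0.077180, so
  P(genuine code bug | ¬test failure, flaky test harness) = 0.077180 / 0.641470 ≈ 0.1203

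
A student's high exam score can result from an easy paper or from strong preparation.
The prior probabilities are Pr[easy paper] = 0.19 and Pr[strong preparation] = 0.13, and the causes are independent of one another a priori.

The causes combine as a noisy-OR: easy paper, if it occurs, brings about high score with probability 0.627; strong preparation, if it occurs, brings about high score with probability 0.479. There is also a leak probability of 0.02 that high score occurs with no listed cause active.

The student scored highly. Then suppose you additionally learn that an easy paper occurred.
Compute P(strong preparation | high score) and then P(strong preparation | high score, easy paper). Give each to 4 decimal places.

Under noisy-OR, P(high score | causes) = 1 − (1−0.02)·∏(1−qᵢ) over the active causes.
Enumerate the 4 (easy paper, strong preparation) configurations and weight by the priors:
  P(high score) = 0.02·0.81·0.87 + 0.48942·0.81·0.13 + 0.63446·0.19·0.87 + 0.809554·0.19·0.13
        = 0.014094 + 0.051536 + 0.104876 + 0.019996 = 0.190502
Keeping only the strong preparation-present terms gives 0.071532, so
  P(strong preparation | high score) = 0.071532 / 0.190502 ≈ 0.3755

Now also conditioning on easy paper=true:
Enumerate both values of strong preparation and weight by the priors:
  P(high score | easy paper) = 0.63446*0.87 + 0.809554*0.13
        = 0.551980 + 0.105242 = 0.657222
Keeping only the strong preparation-present terms gives 0.105242, so
  P(strong preparation | high score, easy paper) = 0.105242 / 0.657222 ≈ 0.1601
— easy paper explains away the evidence for strong preparation.

P(strong preparation | high score) ≈ 0.3755; P(strong preparation | high score, easy paper) ≈ 0.1601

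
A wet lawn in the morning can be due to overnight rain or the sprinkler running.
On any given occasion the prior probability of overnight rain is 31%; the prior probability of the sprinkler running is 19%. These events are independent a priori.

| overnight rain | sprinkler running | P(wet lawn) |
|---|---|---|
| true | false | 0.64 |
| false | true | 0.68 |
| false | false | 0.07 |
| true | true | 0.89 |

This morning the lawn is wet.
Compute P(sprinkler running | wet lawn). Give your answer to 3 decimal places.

P(sprinkler running | wet lawn) ≈ 0.415

Numerator (weight on configurations with sprinkler running): 0.089148 + 0.052421 = 0.141569
The normalizing constant is 0.07·0.69·0.81 + 0.68·0.69·0.19 + 0.64·0.31·0.81 + 0.89·0.31·0.19 = 0.341396
Posterior = 0.141569 / 0.341396 ≈ 0.415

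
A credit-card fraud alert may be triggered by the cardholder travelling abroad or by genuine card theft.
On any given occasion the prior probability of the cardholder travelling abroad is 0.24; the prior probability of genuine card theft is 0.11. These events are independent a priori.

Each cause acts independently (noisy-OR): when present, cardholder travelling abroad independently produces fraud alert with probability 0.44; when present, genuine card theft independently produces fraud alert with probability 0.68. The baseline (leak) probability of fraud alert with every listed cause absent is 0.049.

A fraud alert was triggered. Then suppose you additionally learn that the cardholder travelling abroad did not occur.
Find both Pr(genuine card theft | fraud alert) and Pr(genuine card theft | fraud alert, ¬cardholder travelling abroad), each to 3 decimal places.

Pr(genuine card theft | fraud alert) ≈ 0.376; Pr(genuine card theft | fraud alert, ¬cardholder travelling abroad) ≈ 0.637

Under noisy-OR, P(fraud alert | causes) = 1 − (1−0.049)·∏(1−qᵢ) over the active causes.
Enumerate the 4 (cardholder travelling abroad, genuine card theft) configurations and weight by the priors:
  P(fraud alert) = 0.049×0.76×0.89 + 0.69568×0.76×0.11 + 0.46744×0.24×0.89 + 0.829581×0.24×0.11
        = 0.033144 + 0.058159 + 0.099845 + 0.021901 = 0.213049
Keeping only the genuine card theft-present terms gives 0.080060, so
  P(genuine card theft | fraud alert) = 0.080060 / 0.213049 ≈ 0.376

Now also conditioning on cardholder travelling abroad≠true:
P(fraud alert | ¬cardholder travelling abroad) = 0.049×0.89 + 0.69568×0.11 = 0.043610 + 0.076525 = 0.120135
The genuine card theft-present share is 0.69568×0.11 = 0.076525.
So P(genuine card theft | fraud alert, ¬cardholder travelling abroad) = 0.076525/0.120135 ≈ 0.637.
With cardholder travelling abroad excluded, genuine card theft must carry more of the explanatory weight for the fraud alert.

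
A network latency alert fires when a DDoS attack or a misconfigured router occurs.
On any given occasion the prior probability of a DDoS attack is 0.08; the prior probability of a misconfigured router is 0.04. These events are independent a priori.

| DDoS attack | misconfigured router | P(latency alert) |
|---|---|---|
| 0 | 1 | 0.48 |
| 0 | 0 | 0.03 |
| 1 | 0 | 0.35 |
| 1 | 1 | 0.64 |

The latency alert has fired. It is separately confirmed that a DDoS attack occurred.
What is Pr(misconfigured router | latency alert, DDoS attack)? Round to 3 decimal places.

P(latency alert | DDoS attack) = 0.35×0.96 + 0.64×0.04 = 0.336000 + 0.025600 = 0.361600
Of this, 0.025600 comes from 0.64×0.04 (the misconfigured router=true cases).
Hence the posterior is 0.025600/0.361600 ≈ 0.071.

Pr(misconfigured router | latency alert, DDoS attack) ≈ 0.071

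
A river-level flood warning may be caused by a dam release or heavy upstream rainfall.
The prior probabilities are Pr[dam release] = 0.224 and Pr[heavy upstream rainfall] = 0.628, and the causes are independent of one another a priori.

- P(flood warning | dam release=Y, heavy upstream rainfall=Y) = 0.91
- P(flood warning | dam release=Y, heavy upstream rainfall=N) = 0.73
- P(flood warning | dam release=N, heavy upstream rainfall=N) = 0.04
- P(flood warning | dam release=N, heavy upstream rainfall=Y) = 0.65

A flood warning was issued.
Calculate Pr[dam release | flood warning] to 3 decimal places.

Weight on dam release=true, given the evidence: 0.060829 + 0.128012 = 0.188841
Denominator P(flood warning): 0.04·0.776·0.372 + 0.65·0.776·0.628 + 0.73·0.224·0.372 + 0.91·0.224·0.628 = 0.517151
P(dam release | flood warning) = 0.188841/0.517151 ≈ 0.365

Pr[dam release | flood warning] ≈ 0.365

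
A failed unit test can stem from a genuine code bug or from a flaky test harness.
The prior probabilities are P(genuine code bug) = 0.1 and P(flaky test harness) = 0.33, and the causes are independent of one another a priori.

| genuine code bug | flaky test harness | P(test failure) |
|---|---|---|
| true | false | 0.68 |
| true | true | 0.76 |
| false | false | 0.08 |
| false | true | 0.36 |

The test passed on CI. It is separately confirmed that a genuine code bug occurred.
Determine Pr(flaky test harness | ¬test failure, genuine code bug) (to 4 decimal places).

Pr(flaky test harness | ¬test failure, genuine code bug) ≈ 0.2698

Sum P(¬test failure|·) weighted by the priors over both values of flaky test harness:
  P(¬test failure | genuine code bug) = 0.32×0.67 + 0.24×0.33
        = 0.214400 + 0.079200 = 0.293600
Configurations with flaky test harness contribute 0.079200, so
  P(flaky test harness | ¬test failure, genuine code bug) = 0.079200 / 0.293600 ≈ 0.2698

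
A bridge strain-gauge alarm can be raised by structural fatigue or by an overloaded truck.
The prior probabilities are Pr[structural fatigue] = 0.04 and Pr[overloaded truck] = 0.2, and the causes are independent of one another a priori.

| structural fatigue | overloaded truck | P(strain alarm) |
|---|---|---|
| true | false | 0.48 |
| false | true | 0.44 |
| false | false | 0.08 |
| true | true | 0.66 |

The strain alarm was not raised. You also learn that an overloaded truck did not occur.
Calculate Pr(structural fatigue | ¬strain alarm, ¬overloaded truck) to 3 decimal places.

Pr(structural fatigue | ¬strain alarm, ¬overloaded truck) ≈ 0.023

By total probability over both values of structural fatigue:
  P(¬strain alarm | ¬overloaded truck) = 0.92*0.96 + 0.52*0.04
        = 0.883200 + 0.020800 = 0.904000
The terms with structural fatigue present sum to 0.020800, so
  P(structural fatigue | ¬strain alarm, ¬overloaded truck) = 0.020800 / 0.904000 ≈ 0.023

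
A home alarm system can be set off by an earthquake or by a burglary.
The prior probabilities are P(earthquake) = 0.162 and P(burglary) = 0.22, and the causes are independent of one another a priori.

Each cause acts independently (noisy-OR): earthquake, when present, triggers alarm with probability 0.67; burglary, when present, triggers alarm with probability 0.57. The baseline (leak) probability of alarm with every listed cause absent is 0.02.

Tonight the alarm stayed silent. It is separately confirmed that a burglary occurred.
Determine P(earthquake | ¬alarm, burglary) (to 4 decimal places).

Under noisy-OR, P(alarm | causes) = 1 − (1−0.02)·∏(1−qᵢ) over the active causes.
P(¬alarm | burglary) = 0.4214×0.838 + 0.139062×0.162 = 0.353133 + 0.022528 = 0.375661
The earthquake-present share is 0.139062×0.162 = 0.022528.
So P(earthquake | ¬alarm, burglary) = 0.022528/0.375661 ≈ 0.0600.

P(earthquake | ¬alarm, burglary) ≈ 0.0600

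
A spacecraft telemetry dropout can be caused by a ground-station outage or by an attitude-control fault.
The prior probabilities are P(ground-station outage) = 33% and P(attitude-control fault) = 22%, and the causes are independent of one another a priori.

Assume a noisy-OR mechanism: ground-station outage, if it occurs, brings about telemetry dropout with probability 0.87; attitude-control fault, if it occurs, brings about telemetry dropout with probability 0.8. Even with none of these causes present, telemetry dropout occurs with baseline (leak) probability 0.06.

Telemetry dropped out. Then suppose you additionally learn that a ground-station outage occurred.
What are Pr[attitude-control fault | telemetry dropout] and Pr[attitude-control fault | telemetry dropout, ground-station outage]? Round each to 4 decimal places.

Pr[attitude-control fault | telemetry dropout] ≈ 0.4254; Pr[attitude-control fault | telemetry dropout, ground-station outage] ≈ 0.2387

Under noisy-OR, P(telemetry dropout | causes) = 1 − (1−0.06)·∏(1−qᵢ) over the active causes.
By total probability over the 4 (ground-station outage, attitude-control fault) configurations:
  P(telemetry dropout) = 0.06×0.67×0.78 + 0.812×0.67×0.22 + 0.8778×0.33×0.78 + 0.97556×0.33×0.22
        = 0.031356 + 0.119689 + 0.225946 + 0.070826 = 0.447817
Configurations with attitude-control fault contribute 0.190515, so
  P(attitude-control fault | telemetry dropout) = 0.190515 / 0.447817 ≈ 0.4254

With the extra evidence:
Enumerate both values of attitude-control fault and weight by the priors:
  P(telemetry dropout | ground-station outage) = 0.8778*0.78 + 0.97556*0.22
        = 0.684684 + 0.214623 = 0.899307
The terms with attitude-control fault present sum to 0.214623, so
  P(attitude-control fault | telemetry dropout, ground-station outage) = 0.214623 / 0.899307 ≈ 0.2387
Conditioning on ground-station outage lowers the posterior on attitude-control fault: the classic explaining-away effect in a common-effect structure.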